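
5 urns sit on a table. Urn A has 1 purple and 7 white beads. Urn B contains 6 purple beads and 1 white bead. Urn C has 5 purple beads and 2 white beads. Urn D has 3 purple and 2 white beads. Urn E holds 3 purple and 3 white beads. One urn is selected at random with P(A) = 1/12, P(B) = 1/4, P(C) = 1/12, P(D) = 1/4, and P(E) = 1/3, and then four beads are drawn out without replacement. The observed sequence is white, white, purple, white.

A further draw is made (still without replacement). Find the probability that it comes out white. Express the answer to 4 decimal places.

0.3846

Under each hypothesis, the probability of the observed sequence is: P(data | urn A) = (7/8)(6/7)(1/6)(5/5) = 1/8; P(data | urn B) = (1/7)(0/6) = 0; P(data | urn C) = (2/7)(1/6)(5/5)(0/4) = 0; P(data | urn D) = (2/5)(1/4)(3/3)(0/2) = 0; P(data | urn E) = (3/6)(2/5)(3/4)(1/3) = 1/20.
Multiplying each by its prior: 1/12 · 1/8 = 1/96, 1/4 · 0 = 0, 1/12 · 0 = 0, 1/4 · 0 = 0, 1/3 · 1/20 = 1/60; with total 13/480.
Dividing through by the total gives posterior P(urn A | data) = 5/13, P(urn B | data) = 0, P(urn C | data) = 0, P(urn D | data) = 0, P(urn E | data) = 8/13.
So P(white next | data) = Σ P(white next | H) P(H | data) = (1)(5/13) + (0)(8/13) = 5/13.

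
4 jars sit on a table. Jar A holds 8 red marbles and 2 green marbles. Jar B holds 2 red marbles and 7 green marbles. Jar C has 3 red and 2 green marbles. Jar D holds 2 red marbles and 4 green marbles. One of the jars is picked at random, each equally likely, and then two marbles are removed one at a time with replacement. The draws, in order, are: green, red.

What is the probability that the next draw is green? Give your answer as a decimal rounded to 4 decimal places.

0.5164

The likelihood of the observed sequence under each hypothesis: P(data | jar A) = (2/10)(8/10) = 4/25; P(data | jar B) = (7/9)(2/9) = 14/81; P(data | jar C) = (2/5)(3/5) = 6/25; P(data | jar D) = (4/6)(2/6) = 2/9.
Multiplying each by its prior: 1/4 · 4/25 = 1/25, 1/4 · 14/81 = 7/162, 1/4 · 6/25 = 3/50, 1/4 · 2/9 = 1/18; these sum to 161/810.
The posterior is then P(jar A | data) = 0.20124, P(jar B | data) = 0.21739, P(jar C | data) = 0.30186, P(jar D | data) = 0.2795.
Averaging over the posterior, P(green next | data) = (1/5)(0.20124) + (7/9)(0.21739) + (2/5)(0.30186) + (2/3)(0.2795) = 0.51641.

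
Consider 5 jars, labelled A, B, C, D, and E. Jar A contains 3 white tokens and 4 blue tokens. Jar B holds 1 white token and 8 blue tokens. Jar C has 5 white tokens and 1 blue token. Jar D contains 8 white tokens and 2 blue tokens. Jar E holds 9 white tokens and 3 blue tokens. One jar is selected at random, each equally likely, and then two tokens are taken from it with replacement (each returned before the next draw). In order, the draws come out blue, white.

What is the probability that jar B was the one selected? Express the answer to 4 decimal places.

The likelihood of the observed sequence under each hypothesis: P(data | jar A) = (4/7)(3/7) = 0.2449; P(data | jar B) = (8/9)(1/9) = 0.098765; P(data | jar C) = (1/6)(5/6) = 0.13889; P(data | jar D) = (2/10)(8/10) = 0.16; P(data | jar E) = (3/12)(9/12) = 0.1875.
The prior-weighted likelihoods are 1/5 · 0.2449 = 0.04898, 1/5 · 0.098765 = 0.019753, 1/5 · 0.13889 = 0.027778, 1/5 · 0.16 = 0.032, 1/5 · 0.1875 = 0.0375; these sum to 0.16601.
By Bayes' rule, P(jar B | data) = (0.019753) / (0.16601) = 0.11899.

0.1190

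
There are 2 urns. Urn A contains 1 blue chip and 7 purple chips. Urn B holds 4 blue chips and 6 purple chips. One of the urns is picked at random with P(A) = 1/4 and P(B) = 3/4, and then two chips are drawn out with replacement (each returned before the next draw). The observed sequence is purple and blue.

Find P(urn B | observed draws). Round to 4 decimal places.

0.8681

The likelihood of the observed sequence under each hypothesis: P(data | urn A) = (7/8)(1/8) = 0.10938; P(data | urn B) = (6/10)(4/10) = 0.24.
Weighting by the prior gives 1/4 · 0.10938 = 0.027344, 3/4 · 0.24 = 0.18; with total 0.20734.
Therefore the posterior P(urn B | data) = (0.18) / (0.20734) = 0.86812.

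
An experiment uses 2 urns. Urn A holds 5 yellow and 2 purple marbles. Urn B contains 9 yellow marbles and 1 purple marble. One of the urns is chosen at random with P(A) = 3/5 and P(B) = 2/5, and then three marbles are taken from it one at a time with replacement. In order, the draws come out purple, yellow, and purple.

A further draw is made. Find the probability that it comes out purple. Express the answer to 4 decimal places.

The likelihood of the observed sequence under each hypothesis: P(data | urn A) = (2/7)(5/7)(2/7) = 0.058309; P(data | urn B) = (1/10)(9/10)(1/10) = 0.009.
The prior-weighted likelihoods are 3/5 · 0.058309 = 0.034985, 2/5 · 0.009 = 0.0036; these sum to 0.038585.
Dividing through by the total gives posterior P(urn A | data) = 0.9067, P(urn B | data) = 0.093299.
So P(purple next | data) = Σ P(purple next | H) P(H | data) = (2/7)(0.9067) + (1/10)(0.093299) = 0.26839.

0.2684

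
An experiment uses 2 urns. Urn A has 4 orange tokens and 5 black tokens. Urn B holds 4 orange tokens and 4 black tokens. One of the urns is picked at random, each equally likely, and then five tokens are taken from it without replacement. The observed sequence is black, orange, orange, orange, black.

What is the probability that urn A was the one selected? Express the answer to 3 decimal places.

The likelihood of the observed sequence under each hypothesis: P(data | urn A) = (5/9)(4/8)(3/7)(2/6)(4/5) = 0.031746; P(data | urn B) = (4/8)(4/7)(3/6)(2/5)(3/4) = 0.042857.
Weighting by the prior gives 1/2 · 0.031746 = 0.015873, 1/2 · 0.042857 = 0.021429; these sum to 0.037302.
Hence P(urn A | data) = (0.015873) / (0.037302) = 0.42553.

0.426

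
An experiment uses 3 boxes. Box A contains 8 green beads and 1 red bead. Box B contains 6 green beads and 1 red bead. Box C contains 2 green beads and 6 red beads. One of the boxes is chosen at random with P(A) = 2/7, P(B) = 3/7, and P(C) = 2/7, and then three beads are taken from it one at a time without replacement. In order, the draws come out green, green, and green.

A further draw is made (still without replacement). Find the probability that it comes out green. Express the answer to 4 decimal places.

0.7865

Under each hypothesis, the probability of the observed sequence is: P(data | box A) = (8/9)(7/8)(6/7) = 2/3; P(data | box B) = (6/7)(5/6)(4/5) = 4/7; P(data | box C) = (2/8)(1/7)(0/6) = 0.
The prior-weighted likelihoods are 2/7 · 2/3 = 4/21, 3/7 · 4/7 = 12/49, 2/7 · 0 = 0; these sum to 64/147.
Dividing through by the total gives posterior P(box A | data) = 7/16, P(box B | data) = 9/16, P(box C | data) = 0.
Averaging over the posterior, P(green next | data) = (5/6)(7/16) + (3/4)(9/16) = 151/192.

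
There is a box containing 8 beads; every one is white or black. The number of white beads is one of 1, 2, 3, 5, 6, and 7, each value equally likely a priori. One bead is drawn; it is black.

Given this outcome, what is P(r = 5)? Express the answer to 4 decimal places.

0.1250

The likelihood of this draw under each hypothesis: P(data | r = 1) = (7/8) = 7/8; P(data | r = 2) = (6/8) = 3/4; P(data | r = 3) = (5/8) = 5/8; P(data | r = 5) = (3/8) = 3/8; P(data | r = 6) = (2/8) = 1/4; P(data | r = 7) = (1/8) = 1/8.
Weighting by the prior gives 1/6 · 7/8 = 7/48, 1/6 · 3/4 = 1/8, 1/6 · 5/8 = 5/48, 1/6 · 3/8 = 1/16, 1/6 · 1/4 = 1/24, 1/6 · 1/8 = 1/48; with total 1/2.
So P(r = 5 | data) = (1/16) / (1/2) = 1/8.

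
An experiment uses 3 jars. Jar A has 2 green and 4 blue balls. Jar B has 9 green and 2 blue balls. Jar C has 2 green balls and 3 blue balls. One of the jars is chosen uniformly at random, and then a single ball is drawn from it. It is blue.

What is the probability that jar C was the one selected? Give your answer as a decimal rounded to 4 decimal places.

The likelihood of this draw under each hypothesis: P(data | jar A) = (4/6) = 2/3; P(data | jar B) = (2/11) = 2/11; P(data | jar C) = (3/5) = 3/5.
Multiplying each by its prior: 1/3 · 2/3 = 2/9, 1/3 · 2/11 = 2/33, 1/3 · 3/5 = 1/5; summing to 239/495.
By Bayes' rule, P(jar C | data) = (1/5) / (239/495) = 99/239.

0.4142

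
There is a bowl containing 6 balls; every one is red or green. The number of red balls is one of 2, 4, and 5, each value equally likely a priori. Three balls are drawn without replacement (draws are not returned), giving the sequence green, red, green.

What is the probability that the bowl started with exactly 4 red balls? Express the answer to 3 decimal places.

0.250

Under each hypothesis, the probability of the observed sequence is: P(data | r = 2) = (4/6)(2/5)(3/4) = 1/5; P(data | r = 4) = (2/6)(4/5)(1/4) = 1/15; P(data | r = 5) = (1/6)(5/5)(0/4) = 0.
Weighting by the prior gives 1/3 · 1/5 = 1/15, 1/3 · 1/15 = 1/45, 1/3 · 0 = 0; with total 4/45.
By Bayes' rule, P(r = 4 | data) = (1/45) / (4/45) = 1/4.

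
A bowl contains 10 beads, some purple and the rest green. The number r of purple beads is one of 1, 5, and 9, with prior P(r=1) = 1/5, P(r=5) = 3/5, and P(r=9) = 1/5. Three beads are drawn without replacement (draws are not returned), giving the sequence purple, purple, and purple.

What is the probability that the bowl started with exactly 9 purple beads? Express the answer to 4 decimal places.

The likelihood of the observed sequence under each hypothesis: P(data | r = 1) = (1/10)(0/9) = 0; P(data | r = 5) = (5/10)(4/9)(3/8) = 1/12; P(data | r = 9) = (9/10)(8/9)(7/8) = 7/10.
Weighting by the prior gives 1/5 · 0 = 0, 3/5 · 1/12 = 1/20, 1/5 · 7/10 = 7/50; these sum to 19/100.
So P(r = 9 | data) = (7/50) / (19/100) = 14/19.

0.7368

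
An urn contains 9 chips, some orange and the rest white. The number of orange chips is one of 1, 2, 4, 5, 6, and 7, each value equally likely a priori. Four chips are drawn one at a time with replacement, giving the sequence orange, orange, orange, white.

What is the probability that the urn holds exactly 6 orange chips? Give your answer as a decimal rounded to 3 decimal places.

0.292

Compute the likelihood of the observed sequence for each case: P(data | r = 1) = (1/9)(1/9)(1/9)(8/9) = 0.0012193; P(data | r = 2) = (2/9)(2/9)(2/9)(7/9) = 0.0085353; P(data | r = 4) = (4/9)(4/9)(4/9)(5/9) = 0.048773; P(data | r = 5) = (5/9)(5/9)(5/9)(4/9) = 0.076208; P(data | r = 6) = (6/9)(6/9)(6/9)(3/9) = 0.098765; P(data | r = 7) = (7/9)(7/9)(7/9)(2/9) = 0.10456.
Weighting by the prior gives 1/6 · 0.0012193 = 0.00020322, 1/6 · 0.0085353 = 0.0014225, 1/6 · 0.048773 = 0.0081288, 1/6 · 0.076208 = 0.012701, 1/6 · 0.098765 = 0.016461, 1/6 · 0.10456 = 0.017426; these sum to 0.056343.
Therefore the posterior P(r = 6 | data) = (0.016461) / (0.056343) = 0.29216.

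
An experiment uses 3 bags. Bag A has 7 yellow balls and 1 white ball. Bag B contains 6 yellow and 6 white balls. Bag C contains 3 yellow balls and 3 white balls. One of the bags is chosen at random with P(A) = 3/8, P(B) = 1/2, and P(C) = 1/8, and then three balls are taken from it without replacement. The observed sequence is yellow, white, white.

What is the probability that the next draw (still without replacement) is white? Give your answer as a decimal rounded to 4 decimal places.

0.4205

The likelihood of the observed sequence under each hypothesis: P(data | bag A) = (7/8)(1/7)(0/6) = 0; P(data | bag B) = (6/12)(6/11)(5/10) = 0.13636; P(data | bag C) = (3/6)(3/5)(2/4) = 0.15.
Multiplying each by its prior: 3/8 · 0 = 0, 1/2 · 0.13636 = 0.068182, 1/8 · 0.15 = 0.01875; these sum to 0.086932.
Normalising, the posterior is P(bag A | data) = 0, P(bag B | data) = 0.78431, P(bag C | data) = 0.21569.
So P(white next | data) = Σ P(white next | H) P(H | data) = (4/9)(0.78431) + (1/3)(0.21569) = 0.42048.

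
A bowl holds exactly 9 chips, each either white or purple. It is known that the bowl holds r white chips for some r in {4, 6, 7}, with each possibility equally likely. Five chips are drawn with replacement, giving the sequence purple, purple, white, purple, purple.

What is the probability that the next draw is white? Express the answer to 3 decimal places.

Compute the likelihood of the observed sequence for each case: P(data | r = 4) = (5/9)(5/9)(4/9)(5/9)(5/9) = 0.042338; P(data | r = 6) = (3/9)(3/9)(6/9)(3/9)(3/9) = 0.0082305; P(data | r = 7) = (2/9)(2/9)(7/9)(2/9)(2/9) = 0.0018967.
The prior-weighted likelihoods are 1/3 · 0.042338 = 0.014113, 1/3 · 0.0082305 = 0.0027435, 1/3 · 0.0018967 = 0.00063224; summing to 0.017488.
Normalising, the posterior is P(r = 4 | data) = 0.80697, P(r = 6 | data) = 0.15688, P(r = 7 | data) = 0.036152.
So P(white next | data) = Σ P(white next | H) P(H | data) = (4/9)(0.80697) + (2/3)(0.15688) + (7/9)(0.036152) = 0.49136.

0.491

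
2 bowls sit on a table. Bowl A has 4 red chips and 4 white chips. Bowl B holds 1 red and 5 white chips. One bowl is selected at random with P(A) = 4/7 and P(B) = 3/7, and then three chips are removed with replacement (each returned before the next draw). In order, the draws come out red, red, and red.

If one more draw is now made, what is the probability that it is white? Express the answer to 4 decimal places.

0.5090

For each hypothesis, P(data | H) works out to: P(data | bowl A) = (4/8)(4/8)(4/8) = 1/8; P(data | bowl B) = (1/6)(1/6)(1/6) = 1/216.
The prior-weighted likelihoods are 4/7 · 1/8 = 1/14, 3/7 · 1/216 = 1/504; with total 37/504.
Dividing through by the total gives posterior P(bowl A | data) = 36/37, P(bowl B | data) = 1/37.
Averaging over the posterior, P(white next | data) = (1/2)(36/37) + (5/6)(1/37) = 113/222.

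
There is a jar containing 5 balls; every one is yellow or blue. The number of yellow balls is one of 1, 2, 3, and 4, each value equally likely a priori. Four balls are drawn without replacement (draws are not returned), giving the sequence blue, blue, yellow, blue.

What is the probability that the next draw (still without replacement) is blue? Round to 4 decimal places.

Under each hypothesis, the probability of the observed sequence is: P(data | r = 1) = (4/5)(3/4)(1/3)(2/2) = 1/5; P(data | r = 2) = (3/5)(2/4)(2/3)(1/2) = 1/10; P(data | r = 3) = (2/5)(1/4)(3/3)(0/2) = 0; P(data | r = 4) = (1/5)(0/4) = 0.
The prior-weighted likelihoods are 1/4 · 1/5 = 1/20, 1/4 · 1/10 = 1/40, 1/4 · 0 = 0, 1/4 · 0 = 0; with total 3/40.
Dividing through by the total gives posterior P(r = 1 | data) = 2/3, P(r = 2 | data) = 1/3, P(r = 3 | data) = 0, P(r = 4 | data) = 0.
Averaging over the posterior, P(blue next | data) = (1)(2/3) + (0)(1/3) = 2/3.

0.6667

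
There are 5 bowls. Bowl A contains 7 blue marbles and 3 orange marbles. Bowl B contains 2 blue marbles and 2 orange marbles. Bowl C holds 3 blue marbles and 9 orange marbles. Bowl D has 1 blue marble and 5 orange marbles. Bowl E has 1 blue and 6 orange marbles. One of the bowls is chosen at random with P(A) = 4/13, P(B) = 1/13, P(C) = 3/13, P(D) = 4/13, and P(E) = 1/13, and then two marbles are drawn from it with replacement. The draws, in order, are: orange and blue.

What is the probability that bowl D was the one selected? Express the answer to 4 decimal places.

0.2384

Under each hypothesis, the probability of the observed sequence is: P(data | bowl A) = (3/10)(7/10) = 0.21; P(data | bowl B) = (2/4)(2/4) = 0.25; P(data | bowl C) = (9/12)(3/12) = 0.1875; P(data | bowl D) = (5/6)(1/6) = 0.13889; P(data | bowl E) = (6/7)(1/7) = 0.12245.
The prior-weighted likelihoods are 4/13 · 0.21 = 0.064615, 1/13 · 0.25 = 0.019231, 3/13 · 0.1875 = 0.043269, 4/13 · 0.13889 = 0.042735, 1/13 · 0.12245 = 0.0094192; summing to 0.17927.
So P(bowl D | data) = (0.042735) / (0.17927) = 0.23838.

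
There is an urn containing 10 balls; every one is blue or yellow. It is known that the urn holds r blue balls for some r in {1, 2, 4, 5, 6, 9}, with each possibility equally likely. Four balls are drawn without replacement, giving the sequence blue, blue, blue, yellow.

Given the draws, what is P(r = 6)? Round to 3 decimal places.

Compute the likelihood of the observed sequence for each case: P(data | r = 1) = (1/10)(0/9) = 0; P(data | r = 2) = (2/10)(1/9)(0/8) = 0; P(data | r = 4) = (4/10)(3/9)(2/8)(6/7) = 1/35; P(data | r = 5) = (5/10)(4/9)(3/8)(5/7) = 5/84; P(data | r = 6) = (6/10)(5/9)(4/8)(4/7) = 2/21; P(data | r = 9) = (9/10)(8/9)(7/8)(1/7) = 1/10.
The prior-weighted likelihoods are 1/6 · 0 = 0, 1/6 · 0 = 0, 1/6 · 1/35 = 1/210, 1/6 · 5/84 = 5/504, 1/6 · 2/21 = 1/63, 1/6 · 1/10 = 1/60; with total 17/360.
By Bayes' rule, P(r = 6 | data) = (1/63) / (17/360) = 40/119.

0.336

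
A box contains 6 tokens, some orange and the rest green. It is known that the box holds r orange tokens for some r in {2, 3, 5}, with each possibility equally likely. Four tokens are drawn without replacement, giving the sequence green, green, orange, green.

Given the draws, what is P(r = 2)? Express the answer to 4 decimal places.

0.7273

For each hypothesis, P(data | H) works out to: P(data | r = 2) = (4/6)(3/5)(2/4)(2/3) = 2/15; P(data | r = 3) = (3/6)(2/5)(3/4)(1/3) = 1/20; P(data | r = 5) = (1/6)(0/5) = 0.
Weighting by the prior gives 1/3 · 2/15 = 2/45, 1/3 · 1/20 = 1/60, 1/3 · 0 = 0; summing to 11/180.
Therefore the posterior P(r = 2 | data) = (2/45) / (11/180) = 8/11.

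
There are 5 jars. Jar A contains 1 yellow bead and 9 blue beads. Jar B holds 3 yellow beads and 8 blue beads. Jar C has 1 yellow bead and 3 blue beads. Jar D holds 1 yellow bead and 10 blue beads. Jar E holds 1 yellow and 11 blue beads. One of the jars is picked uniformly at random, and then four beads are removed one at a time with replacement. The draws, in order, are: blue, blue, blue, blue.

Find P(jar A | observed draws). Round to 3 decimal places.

Under each hypothesis, the probability of the observed sequence is: P(data | jar A) = (9/10)(9/10)(9/10)(9/10) = 0.6561; P(data | jar B) = (8/11)(8/11)(8/11)(8/11) = 0.27976; P(data | jar C) = (3/4)(3/4)(3/4)(3/4) = 0.31641; P(data | jar D) = (10/11)(10/11)(10/11)(10/11) = 0.68301; P(data | jar E) = (11/12)(11/12)(11/12)(11/12) = 0.70607.
The prior-weighted likelihoods are 1/5 · 0.6561 = 0.13122, 1/5 · 0.27976 = 0.055952, 1/5 · 0.31641 = 0.063281, 1/5 · 0.68301 = 0.1366, 1/5 · 0.70607 = 0.14121; these sum to 0.52827.
By Bayes' rule, P(jar A | data) = (0.13122) / (0.52827) = 0.2484.

0.248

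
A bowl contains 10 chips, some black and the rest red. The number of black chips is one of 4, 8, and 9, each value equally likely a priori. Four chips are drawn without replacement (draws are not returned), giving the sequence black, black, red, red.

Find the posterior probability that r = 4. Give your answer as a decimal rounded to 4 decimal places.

Compute the likelihood of the observed sequence for each case: P(data | r = 4) = (4/10)(3/9)(6/8)(5/7) = 0.071429; P(data | r = 8) = (8/10)(7/9)(2/8)(1/7) = 0.022222; P(data | r = 9) = (9/10)(8/9)(1/8)(0/7) = 0.
Weighting by the prior gives 1/3 · 0.071429 = 0.02381, 1/3 · 0.022222 = 0.0074074, 1/3 · 0 = 0; these sum to 0.031217.
Hence P(r = 4 | data) = (0.02381) / (0.031217) = 0.76271.

0.7627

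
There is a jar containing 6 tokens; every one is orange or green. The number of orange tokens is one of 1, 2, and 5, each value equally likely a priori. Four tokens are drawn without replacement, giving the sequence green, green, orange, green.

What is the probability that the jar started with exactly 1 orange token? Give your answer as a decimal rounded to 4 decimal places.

0.5556

The likelihood of the observed sequence under each hypothesis: P(data | r = 1) = (5/6)(4/5)(1/4)(3/3) = 1/6; P(data | r = 2) = (4/6)(3/5)(2/4)(2/3) = 2/15; P(data | r = 5) = (1/6)(0/5) = 0.
Weighting by the prior gives 1/3 · 1/6 = 1/18, 1/3 · 2/15 = 2/45, 1/3 · 0 = 0; these sum to 1/10.
Hence P(r = 1 | data) = (1/18) / (1/10) = 5/9.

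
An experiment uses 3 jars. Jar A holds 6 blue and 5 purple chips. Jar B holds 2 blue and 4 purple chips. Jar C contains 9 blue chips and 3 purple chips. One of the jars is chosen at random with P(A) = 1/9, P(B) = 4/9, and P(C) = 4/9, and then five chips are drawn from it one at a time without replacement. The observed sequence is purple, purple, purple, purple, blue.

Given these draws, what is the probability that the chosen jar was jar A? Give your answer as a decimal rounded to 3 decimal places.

0.046

The likelihood of the observed sequence under each hypothesis: P(data | jar A) = (5/11)(4/10)(3/9)(2/8)(6/7) = 0.012987; P(data | jar B) = (4/6)(3/5)(2/4)(1/3)(2/2) = 0.066667; P(data | jar C) = (3/12)(2/11)(1/10)(0/9) = 0.
Multiplying each by its prior: 1/9 · 0.012987 = 0.001443, 4/9 · 0.066667 = 0.02963, 4/9 · 0 = 0; with total 0.031073.
By Bayes' rule, P(jar A | data) = (0.001443) / (0.031073) = 0.04644.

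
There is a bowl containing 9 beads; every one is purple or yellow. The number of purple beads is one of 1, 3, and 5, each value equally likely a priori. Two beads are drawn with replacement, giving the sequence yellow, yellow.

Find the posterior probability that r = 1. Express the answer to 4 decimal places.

Compute the likelihood of the observed sequence for each case: P(data | r = 1) = (8/9)(8/9) = 64/81; P(data | r = 3) = (6/9)(6/9) = 4/9; P(data | r = 5) = (4/9)(4/9) = 16/81.
Multiplying each by its prior: 1/3 · 64/81 = 64/243, 1/3 · 4/9 = 4/27, 1/3 · 16/81 = 16/243; summing to 116/243.
Therefore the posterior P(r = 1 | data) = (64/243) / (116/243) = 16/29.

0.5517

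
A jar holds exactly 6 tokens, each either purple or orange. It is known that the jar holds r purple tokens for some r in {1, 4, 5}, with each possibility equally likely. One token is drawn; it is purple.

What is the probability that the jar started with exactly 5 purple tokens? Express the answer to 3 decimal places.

0.500

Compute the likelihood of this draw for each case: P(data | r = 1) = (1/6) = 1/6; P(data | r = 4) = (4/6) = 2/3; P(data | r = 5) = (5/6) = 5/6.
Multiplying each by its prior: 1/3 · 1/6 = 1/18, 1/3 · 2/3 = 2/9, 1/3 · 5/6 = 5/18; with total 5/9.
By Bayes' rule, P(r = 5 | data) = (5/18) / (5/9) = 1/2.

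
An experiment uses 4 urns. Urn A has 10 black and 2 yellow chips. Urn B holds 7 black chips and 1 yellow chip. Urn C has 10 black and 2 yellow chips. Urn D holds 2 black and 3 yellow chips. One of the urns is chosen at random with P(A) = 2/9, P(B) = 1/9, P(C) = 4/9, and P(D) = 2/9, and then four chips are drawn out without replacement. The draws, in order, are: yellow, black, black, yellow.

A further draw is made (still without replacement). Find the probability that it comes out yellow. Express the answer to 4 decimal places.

0.6875

Under each hypothesis, the probability of the observed sequence is: P(data | urn A) = (2/12)(10/11)(9/10)(1/9) = 1/66; P(data | urn B) = (1/8)(7/7)(6/6)(0/5) = 0; P(data | urn C) = (2/12)(10/11)(9/10)(1/9) = 1/66; P(data | urn D) = (3/5)(2/4)(1/3)(2/2) = 1/10.
Multiplying each by its prior: 2/9 · 1/66 = 1/297, 1/9 · 0 = 0, 4/9 · 1/66 = 2/297, 2/9 · 1/10 = 1/45; these sum to 16/495.
The posterior is then P(urn A | data) = 5/48, P(urn B | data) = 0, P(urn C | data) = 5/24, P(urn D | data) = 11/16.
So P(yellow next | data) = Σ P(yellow next | H) P(H | data) = (0)(5/48) + (0)(5/24) + (1)(11/16) = 11/16.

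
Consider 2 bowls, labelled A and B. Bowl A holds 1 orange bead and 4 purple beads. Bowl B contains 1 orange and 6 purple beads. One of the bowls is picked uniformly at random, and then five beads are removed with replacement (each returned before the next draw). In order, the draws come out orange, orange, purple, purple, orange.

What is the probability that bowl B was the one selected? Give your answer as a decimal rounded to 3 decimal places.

0.295

The likelihood of the observed sequence under each hypothesis: P(data | bowl A) = (1/5)(1/5)(4/5)(4/5)(1/5) = 0.00512; P(data | bowl B) = (1/7)(1/7)(6/7)(6/7)(1/7) = 0.002142.
Multiplying each by its prior: 1/2 · 0.00512 = 0.00256, 1/2 · 0.002142 = 0.001071; these sum to 0.003631.
Therefore the posterior P(bowl B | data) = (0.001071) / (0.003631) = 0.29496.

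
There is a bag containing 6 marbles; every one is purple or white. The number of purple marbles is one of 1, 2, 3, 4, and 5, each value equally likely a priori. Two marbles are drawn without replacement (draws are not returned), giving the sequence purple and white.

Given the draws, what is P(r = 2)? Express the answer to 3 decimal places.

0.229

Compute the likelihood of the observed sequence for each case: P(data | r = 1) = (1/6)(5/5) = 1/6; P(data | r = 2) = (2/6)(4/5) = 4/15; P(data | r = 3) = (3/6)(3/5) = 3/10; P(data | r = 4) = (4/6)(2/5) = 4/15; P(data | r = 5) = (5/6)(1/5) = 1/6.
Weighting by the prior gives 1/5 · 1/6 = 1/30, 1/5 · 4/15 = 4/75, 1/5 · 3/10 = 3/50, 1/5 · 4/15 = 4/75, 1/5 · 1/6 = 1/30; these sum to 7/30.
Hence P(r = 2 | data) = (4/75) / (7/30) = 8/35.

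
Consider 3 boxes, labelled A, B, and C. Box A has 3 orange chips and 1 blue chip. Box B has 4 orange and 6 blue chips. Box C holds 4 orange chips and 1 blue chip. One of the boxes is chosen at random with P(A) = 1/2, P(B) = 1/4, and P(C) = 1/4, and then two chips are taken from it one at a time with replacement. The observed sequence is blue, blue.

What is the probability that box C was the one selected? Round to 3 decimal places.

0.076

For each hypothesis, P(data | H) works out to: P(data | box A) = (1/4)(1/4) = 1/16; P(data | box B) = (6/10)(6/10) = 9/25; P(data | box C) = (1/5)(1/5) = 1/25.
Weighting by the prior gives 1/2 · 1/16 = 1/32, 1/4 · 9/25 = 9/100, 1/4 · 1/25 = 1/100; summing to 21/160.
Therefore the posterior P(box C | data) = (1/100) / (21/160) = 8/105.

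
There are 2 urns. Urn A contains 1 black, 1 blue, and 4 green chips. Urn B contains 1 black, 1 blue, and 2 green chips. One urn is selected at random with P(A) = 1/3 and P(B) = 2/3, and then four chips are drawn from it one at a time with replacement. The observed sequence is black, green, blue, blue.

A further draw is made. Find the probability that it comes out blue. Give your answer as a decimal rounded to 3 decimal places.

The likelihood of the observed sequence under each hypothesis: P(data | urn A) = (1/6)(4/6)(1/6)(1/6) = 0.0030864; P(data | urn B) = (1/4)(2/4)(1/4)(1/4) = 0.0078125.
The prior-weighted likelihoods are 1/3 · 0.0030864 = 0.0010288, 2/3 · 0.0078125 = 0.0052083; summing to 0.0062371.
Normalising, the posterior is P(urn A | data) = 0.16495, P(urn B | data) = 0.83505.
The predictive probability is P(blue next | data) = (1/6)(0.16495) + (1/4)(0.83505) = 0.23625.

0.236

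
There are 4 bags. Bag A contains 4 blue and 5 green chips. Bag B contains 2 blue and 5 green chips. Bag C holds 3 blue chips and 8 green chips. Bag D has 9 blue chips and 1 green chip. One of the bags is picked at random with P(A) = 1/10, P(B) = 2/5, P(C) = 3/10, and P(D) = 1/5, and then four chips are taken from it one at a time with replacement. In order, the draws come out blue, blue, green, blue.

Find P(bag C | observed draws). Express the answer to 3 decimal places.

Compute the likelihood of the observed sequence for each case: P(data | bag A) = (4/9)(4/9)(5/9)(4/9) = 0.048773; P(data | bag B) = (2/7)(2/7)(5/7)(2/7) = 0.01666; P(data | bag C) = (3/11)(3/11)(8/11)(3/11) = 0.014753; P(data | bag D) = (9/10)(9/10)(1/10)(9/10) = 0.0729.
Multiplying each by its prior: 1/10 · 0.048773 = 0.0048773, 2/5 · 0.01666 = 0.0066639, 3/10 · 0.014753 = 0.0044259, 1/5 · 0.0729 = 0.01458; summing to 0.030547.
Therefore the posterior P(bag C | data) = (0.0044259) / (0.030547) = 0.14489.

0.145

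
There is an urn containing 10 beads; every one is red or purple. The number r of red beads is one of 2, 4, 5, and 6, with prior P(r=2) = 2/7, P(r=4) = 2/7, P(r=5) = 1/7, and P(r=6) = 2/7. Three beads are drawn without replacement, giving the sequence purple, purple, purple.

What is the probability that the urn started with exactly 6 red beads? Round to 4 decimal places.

For each hypothesis, P(data | H) works out to: P(data | r = 2) = (8/10)(7/9)(6/8) = 7/15; P(data | r = 4) = (6/10)(5/9)(4/8) = 1/6; P(data | r = 5) = (5/10)(4/9)(3/8) = 1/12; P(data | r = 6) = (4/10)(3/9)(2/8) = 1/30.
Weighting by the prior gives 2/7 · 7/15 = 2/15, 2/7 · 1/6 = 1/21, 1/7 · 1/12 = 1/84, 2/7 · 1/30 = 1/105; summing to 17/84.
Hence P(r = 6 | data) = (1/105) / (17/84) = 4/85.

0.0471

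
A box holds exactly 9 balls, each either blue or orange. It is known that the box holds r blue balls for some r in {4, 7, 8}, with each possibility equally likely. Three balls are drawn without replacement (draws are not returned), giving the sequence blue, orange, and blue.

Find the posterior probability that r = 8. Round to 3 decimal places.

The likelihood of the observed sequence under each hypothesis: P(data | r = 4) = (4/9)(5/8)(3/7) = 5/42; P(data | r = 7) = (7/9)(2/8)(6/7) = 1/6; P(data | r = 8) = (8/9)(1/8)(7/7) = 1/9.
Weighting by the prior gives 1/3 · 5/42 = 5/126, 1/3 · 1/6 = 1/18, 1/3 · 1/9 = 1/27; these sum to 25/189.
By Bayes' rule, P(r = 8 | data) = (1/27) / (25/189) = 7/25.

0.280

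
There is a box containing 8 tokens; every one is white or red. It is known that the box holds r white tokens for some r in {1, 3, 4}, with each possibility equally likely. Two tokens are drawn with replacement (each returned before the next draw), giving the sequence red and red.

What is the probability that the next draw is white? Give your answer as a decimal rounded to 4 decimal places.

The likelihood of the observed sequence under each hypothesis: P(data | r = 1) = (7/8)(7/8) = 49/64; P(data | r = 3) = (5/8)(5/8) = 25/64; P(data | r = 4) = (4/8)(4/8) = 1/4.
The prior-weighted likelihoods are 1/3 · 49/64 = 49/192, 1/3 · 25/64 = 25/192, 1/3 · 1/4 = 1/12; with total 15/32.
Normalising, the posterior is P(r = 1 | data) = 49/90, P(r = 3 | data) = 5/18, P(r = 4 | data) = 8/45.
Averaging over the posterior, P(white next | data) = (1/8)(49/90) + (3/8)(5/18) + (1/2)(8/45) = 47/180.

0.2611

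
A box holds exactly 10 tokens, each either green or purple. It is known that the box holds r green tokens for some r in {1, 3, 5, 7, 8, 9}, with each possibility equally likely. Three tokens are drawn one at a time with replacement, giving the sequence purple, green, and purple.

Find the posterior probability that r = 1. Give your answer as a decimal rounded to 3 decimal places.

For each hypothesis, P(data | H) works out to: P(data | r = 1) = (9/10)(1/10)(9/10) = 0.081; P(data | r = 3) = (7/10)(3/10)(7/10) = 0.147; P(data | r = 5) = (5/10)(5/10)(5/10) = 0.125; P(data | r = 7) = (3/10)(7/10)(3/10) = 0.063; P(data | r = 8) = (2/10)(8/10)(2/10) = 0.032; P(data | r = 9) = (1/10)(9/10)(1/10) = 0.009.
The prior-weighted likelihoods are 1/6 · 0.081 = 0.0135, 1/6 · 0.147 = 0.0245, 1/6 · 0.125 = 0.020833, 1/6 · 0.063 = 0.0105, 1/6 · 0.032 = 0.0053333, 1/6 · 0.009 = 0.0015; with total 0.076167.
By Bayes' rule, P(r = 1 | data) = (0.0135) / (0.076167) = 0.17724.

0.177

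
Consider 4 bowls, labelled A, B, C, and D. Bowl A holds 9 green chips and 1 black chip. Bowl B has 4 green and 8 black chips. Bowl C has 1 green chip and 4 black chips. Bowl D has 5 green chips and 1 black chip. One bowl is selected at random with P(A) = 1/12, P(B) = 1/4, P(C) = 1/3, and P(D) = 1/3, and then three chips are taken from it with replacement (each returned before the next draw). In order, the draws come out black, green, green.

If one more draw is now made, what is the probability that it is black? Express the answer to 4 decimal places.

For each hypothesis, P(data | H) works out to: P(data | bowl A) = (1/10)(9/10)(9/10) = 0.081; P(data | bowl B) = (8/12)(4/12)(4/12) = 0.074074; P(data | bowl C) = (4/5)(1/5)(1/5) = 0.032; P(data | bowl D) = (1/6)(5/6)(5/6) = 0.11574.
The prior-weighted likelihoods are 1/12 · 0.081 = 0.00675, 1/4 · 0.074074 = 0.018519, 1/3 · 0.032 = 0.010667, 1/3 · 0.11574 = 0.03858; summing to 0.074515.
Dividing through by the total gives posterior P(bowl A | data) = 0.090585, P(bowl B | data) = 0.24852, P(bowl C | data) = 0.14315, P(bowl D | data) = 0.51775.
So P(black next | data) = Σ P(black next | H) P(H | data) = (1/10)(0.090585) + (2/3)(0.24852) + (4/5)(0.14315) + (1/6)(0.51775) = 0.37555.

0.3755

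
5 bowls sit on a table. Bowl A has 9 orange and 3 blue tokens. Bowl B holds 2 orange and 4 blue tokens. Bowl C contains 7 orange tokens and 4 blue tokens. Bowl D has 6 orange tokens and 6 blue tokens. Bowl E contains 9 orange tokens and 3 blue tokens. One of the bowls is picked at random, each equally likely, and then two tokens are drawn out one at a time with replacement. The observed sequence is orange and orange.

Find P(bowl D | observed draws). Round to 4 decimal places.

Compute the likelihood of the observed sequence for each case: P(data | bowl A) = (9/12)(9/12) = 0.5625; P(data | bowl B) = (2/6)(2/6) = 0.11111; P(data | bowl C) = (7/11)(7/11) = 0.40496; P(data | bowl D) = (6/12)(6/12) = 0.25; P(data | bowl E) = (9/12)(9/12) = 0.5625.
Weighting by the prior gives 1/5 · 0.5625 = 0.1125, 1/5 · 0.11111 = 0.022222, 1/5 · 0.40496 = 0.080992, 1/5 · 0.25 = 0.05, 1/5 · 0.5625 = 0.1125; with total 0.37821.
So P(bowl D | data) = (0.05) / (0.37821) = 0.1322.

0.1322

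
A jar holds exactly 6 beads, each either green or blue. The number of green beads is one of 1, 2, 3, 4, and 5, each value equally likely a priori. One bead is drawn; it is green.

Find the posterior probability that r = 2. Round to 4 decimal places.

0.1333

The likelihood of this draw under each hypothesis: P(data | r = 1) = (1/6) = 1/6; P(data | r = 2) = (2/6) = 1/3; P(data | r = 3) = (3/6) = 1/2; P(data | r = 4) = (4/6) = 2/3; P(data | r = 5) = (5/6) = 5/6.
Multiplying each by its prior: 1/5 · 1/6 = 1/30, 1/5 · 1/3 = 1/15, 1/5 · 1/2 = 1/10, 1/5 · 2/3 = 2/15, 1/5 · 5/6 = 1/6; with total 1/2.
Hence P(r = 2 | data) = (1/15) / (1/2) = 2/15.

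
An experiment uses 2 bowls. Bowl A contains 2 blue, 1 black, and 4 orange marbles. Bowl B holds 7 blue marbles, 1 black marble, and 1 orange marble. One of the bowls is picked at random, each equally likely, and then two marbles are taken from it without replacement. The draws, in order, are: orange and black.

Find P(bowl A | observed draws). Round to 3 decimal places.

For each hypothesis, P(data | H) works out to: P(data | bowl A) = (4/7)(1/6) = 0.095238; P(data | bowl B) = (1/9)(1/8) = 0.013889.
Multiplying each by its prior: 1/2 · 0.095238 = 0.047619, 1/2 · 0.013889 = 0.0069444; summing to 0.054563.
Therefore the posterior P(bowl A | data) = (0.047619) / (0.054563) = 0.87273.

0.873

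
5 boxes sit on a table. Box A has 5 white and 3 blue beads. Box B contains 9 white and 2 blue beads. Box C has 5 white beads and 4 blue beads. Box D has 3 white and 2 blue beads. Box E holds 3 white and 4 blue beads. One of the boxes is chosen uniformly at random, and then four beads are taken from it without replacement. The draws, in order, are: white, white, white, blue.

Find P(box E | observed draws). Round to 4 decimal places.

For each hypothesis, P(data | H) works out to: P(data | box A) = (5/8)(4/7)(3/6)(3/5) = 0.10714; P(data | box B) = (9/11)(8/10)(7/9)(2/8) = 0.12727; P(data | box C) = (5/9)(4/8)(3/7)(4/6) = 0.079365; P(data | box D) = (3/5)(2/4)(1/3)(2/2) = 0.1; P(data | box E) = (3/7)(2/6)(1/5)(4/4) = 0.028571.
The prior-weighted likelihoods are 1/5 · 0.10714 = 0.021429, 1/5 · 0.12727 = 0.025455, 1/5 · 0.079365 = 0.015873, 1/5 · 0.1 = 0.02, 1/5 · 0.028571 = 0.0057143; summing to 0.08847.
So P(box E | data) = (0.0057143) / (0.08847) = 0.06459.

0.0646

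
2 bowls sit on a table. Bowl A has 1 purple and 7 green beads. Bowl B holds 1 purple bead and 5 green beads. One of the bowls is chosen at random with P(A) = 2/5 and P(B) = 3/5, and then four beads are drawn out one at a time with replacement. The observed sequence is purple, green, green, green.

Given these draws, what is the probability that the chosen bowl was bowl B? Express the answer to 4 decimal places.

0.6334

The likelihood of the observed sequence under each hypothesis: P(data | bowl A) = (1/8)(7/8)(7/8)(7/8) = 0.08374; P(data | bowl B) = (1/6)(5/6)(5/6)(5/6) = 0.096451.
Multiplying each by its prior: 2/5 · 0.08374 = 0.033496, 3/5 · 0.096451 = 0.05787; with total 0.091366.
By Bayes' rule, P(bowl B | data) = (0.05787) / (0.091366) = 0.63339.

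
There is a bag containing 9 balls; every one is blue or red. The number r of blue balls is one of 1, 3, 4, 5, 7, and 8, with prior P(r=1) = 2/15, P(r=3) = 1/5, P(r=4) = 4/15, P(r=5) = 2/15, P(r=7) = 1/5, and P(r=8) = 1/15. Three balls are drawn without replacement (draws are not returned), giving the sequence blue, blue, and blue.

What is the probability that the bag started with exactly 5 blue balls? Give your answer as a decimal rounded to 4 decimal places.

0.1000

For each hypothesis, P(data | H) works out to: P(data | r = 1) = (1/9)(0/8) = 0; P(data | r = 3) = (3/9)(2/8)(1/7) = 1/84; P(data | r = 4) = (4/9)(3/8)(2/7) = 1/21; P(data | r = 5) = (5/9)(4/8)(3/7) = 5/42; P(data | r = 7) = (7/9)(6/8)(5/7) = 5/12; P(data | r = 8) = (8/9)(7/8)(6/7) = 2/3.
Weighting by the prior gives 2/15 · 0 = 0, 1/5 · 1/84 = 1/420, 4/15 · 1/21 = 4/315, 2/15 · 5/42 = 1/63, 1/5 · 5/12 = 1/12, 1/15 · 2/3 = 2/45; summing to 10/63.
By Bayes' rule, P(r = 5 | data) = (1/63) / (10/63) = 1/10.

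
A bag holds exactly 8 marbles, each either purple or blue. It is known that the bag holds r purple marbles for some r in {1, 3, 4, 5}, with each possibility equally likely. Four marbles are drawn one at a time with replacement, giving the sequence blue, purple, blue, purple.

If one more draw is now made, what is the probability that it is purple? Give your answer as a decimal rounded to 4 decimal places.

For each hypothesis, P(data | H) works out to: P(data | r = 1) = (7/8)(1/8)(7/8)(1/8) = 0.011963; P(data | r = 3) = (5/8)(3/8)(5/8)(3/8) = 0.054932; P(data | r = 4) = (4/8)(4/8)(4/8)(4/8) = 0.0625; P(data | r = 5) = (3/8)(5/8)(3/8)(5/8) = 0.054932.
Weighting by the prior gives 1/4 · 0.011963 = 0.0029907, 1/4 · 0.054932 = 0.013733, 1/4 · 0.0625 = 0.015625, 1/4 · 0.054932 = 0.013733; summing to 0.046082.
Normalising, the posterior is P(r = 1 | data) = 0.064901, P(r = 3 | data) = 0.29801, P(r = 4 | data) = 0.33907, P(r = 5 | data) = 0.29801.
The predictive probability is P(purple next | data) = (1/8)(0.064901) + (3/8)(0.29801) + (1/2)(0.33907) + (5/8)(0.29801) = 0.47566.

0.4757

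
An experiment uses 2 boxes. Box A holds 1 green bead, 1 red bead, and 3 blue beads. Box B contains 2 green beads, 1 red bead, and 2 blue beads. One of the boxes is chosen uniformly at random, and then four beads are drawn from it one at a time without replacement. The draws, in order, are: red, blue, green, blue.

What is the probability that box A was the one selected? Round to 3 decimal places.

0.600

Under each hypothesis, the probability of the observed sequence is: P(data | box A) = (1/5)(3/4)(1/3)(2/2) = 1/20; P(data | box B) = (1/5)(2/4)(2/3)(1/2) = 1/30.
Multiplying each by its prior: 1/2 · 1/20 = 1/40, 1/2 · 1/30 = 1/60; these sum to 1/24.
Therefore the posterior P(box A | data) = (1/40) / (1/24) = 3/5.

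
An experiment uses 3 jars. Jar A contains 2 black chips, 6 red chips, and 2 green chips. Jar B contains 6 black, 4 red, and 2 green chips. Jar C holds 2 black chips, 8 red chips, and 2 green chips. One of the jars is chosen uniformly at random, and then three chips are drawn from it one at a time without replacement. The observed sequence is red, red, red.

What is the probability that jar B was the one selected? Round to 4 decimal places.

For each hypothesis, P(data | H) works out to: P(data | jar A) = (6/10)(5/9)(4/8) = 1/6; P(data | jar B) = (4/12)(3/11)(2/10) = 1/55; P(data | jar C) = (8/12)(7/11)(6/10) = 14/55.
Multiplying each by its prior: 1/3 · 1/6 = 1/18, 1/3 · 1/55 = 1/165, 1/3 · 14/55 = 14/165; with total 29/198.
By Bayes' rule, P(jar B | data) = (1/165) / (29/198) = 6/145.

0.0414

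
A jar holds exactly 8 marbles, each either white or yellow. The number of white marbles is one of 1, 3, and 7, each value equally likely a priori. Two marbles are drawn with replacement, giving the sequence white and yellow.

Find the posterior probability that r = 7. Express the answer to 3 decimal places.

0.241

Under each hypothesis, the probability of the observed sequence is: P(data | r = 1) = (1/8)(7/8) = 7/64; P(data | r = 3) = (3/8)(5/8) = 15/64; P(data | r = 7) = (7/8)(1/8) = 7/64.
The prior-weighted likelihoods are 1/3 · 7/64 = 7/192, 1/3 · 15/64 = 5/64, 1/3 · 7/64 = 7/192; these sum to 29/192.
By Bayes' rule, P(r = 7 | data) = (7/192) / (29/192) = 7/29.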